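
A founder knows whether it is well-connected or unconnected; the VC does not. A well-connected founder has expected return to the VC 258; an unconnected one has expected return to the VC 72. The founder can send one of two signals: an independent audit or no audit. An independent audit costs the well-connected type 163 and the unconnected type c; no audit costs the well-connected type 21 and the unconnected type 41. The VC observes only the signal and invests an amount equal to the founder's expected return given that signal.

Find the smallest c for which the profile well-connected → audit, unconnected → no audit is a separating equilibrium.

227

Under separation: audit → well-connected (pays 258); no audit → unconnected (pays 72).
Well-connected: 258 − 163 = 95 ≥ 72 − 21 = 51. Holds regardless of c. ✓
Unconnected: 72 − 41 ≥ 258 − c, so c ≥ 258 − 31 = 227.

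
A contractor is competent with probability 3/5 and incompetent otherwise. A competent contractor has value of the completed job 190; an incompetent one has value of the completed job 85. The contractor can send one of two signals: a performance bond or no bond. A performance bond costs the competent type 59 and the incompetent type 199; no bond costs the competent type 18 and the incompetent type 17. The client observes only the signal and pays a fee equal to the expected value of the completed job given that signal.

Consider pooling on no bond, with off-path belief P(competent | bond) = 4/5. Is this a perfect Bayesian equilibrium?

Yes

At the pooled signal (no bond) the client holds the prior 3/5 and pays 3/5·190 + 2/5·85 = 148. Off-path (bond) belief 4/5 gives 4/5·190 + 1/5·85 = 169.
Competent: no bond gives 148 − 18 = 130; bond gives 169 − 59 = 110. Stays. ✓
Incompetent: no bond gives 148 − 17 = 131; bond gives 169 − 199 = -30. Stays. ✓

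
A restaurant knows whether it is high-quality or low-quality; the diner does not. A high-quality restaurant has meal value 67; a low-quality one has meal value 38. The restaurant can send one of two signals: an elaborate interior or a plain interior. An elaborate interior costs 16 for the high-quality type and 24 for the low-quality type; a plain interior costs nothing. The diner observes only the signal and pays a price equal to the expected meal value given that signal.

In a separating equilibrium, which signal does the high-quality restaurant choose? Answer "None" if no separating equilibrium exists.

None

Try high-quality → elaborate interior, low-quality → plain interior:
  Under separation the diner infers type exactly: elaborate interior → high-quality (pays 67), plain interior → low-quality (pays 38).
  High-quality: elaborate interior gives 67 − 16 = 51; plain interior gives 38 − 0 = 38. No deviation. ✓
  Low-quality: plain interior gives 38 − 0 = 38; elaborate interior gives 67 − 24 = 43. Would deviate. ✗
Try high-quality → plain interior, low-quality → elaborate interior:
  Under separation the diner infers type exactly: plain interior → high-quality (pays 67), elaborate interior → low-quality (pays 38).
  High-quality: plain interior gives 67 − 0 = 67; elaborate interior gives 38 − 16 = 22. No deviation. ✓
  Low-quality: elaborate interior gives 38 − 24 = 14; plain interior gives 67 − 0 = 67. Would deviate. ✗
Neither assignment is incentive-compatible.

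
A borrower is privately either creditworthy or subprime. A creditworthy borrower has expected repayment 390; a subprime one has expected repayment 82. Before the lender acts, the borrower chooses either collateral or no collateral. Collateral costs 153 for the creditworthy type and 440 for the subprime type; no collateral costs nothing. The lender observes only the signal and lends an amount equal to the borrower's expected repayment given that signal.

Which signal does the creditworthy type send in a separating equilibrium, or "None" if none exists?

Try creditworthy → collateral, subprime → no collateral:
  Under separation the lender infers type exactly: collateral → creditworthy (pays 390), no collateral → subprime (pays 82).
  Creditworthy: collateral gives 390 − 153 = 237; no collateral gives 82 − 0 = 82. No deviation. ✓
  Subprime: no collateral gives 82 − 0 = 82; collateral gives 390 − 440 = -50. No deviation. ✓
Both hold — the creditworthy type sends collateral.

collateral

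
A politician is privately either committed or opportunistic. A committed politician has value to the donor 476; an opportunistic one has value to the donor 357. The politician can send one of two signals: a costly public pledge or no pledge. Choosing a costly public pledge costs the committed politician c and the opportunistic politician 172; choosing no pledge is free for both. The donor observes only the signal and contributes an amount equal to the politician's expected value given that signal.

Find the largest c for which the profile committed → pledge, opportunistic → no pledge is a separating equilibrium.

119

Under separation: pledge → committed (pays 476); no pledge → opportunistic (pays 357).
Opportunistic: 357 − 0 = 357 ≥ 476 − 172 = 304. Holds regardless of c. ✓
Committed: 476 − c ≥ 357 − 0, so c ≤ 476 − 357 = 119.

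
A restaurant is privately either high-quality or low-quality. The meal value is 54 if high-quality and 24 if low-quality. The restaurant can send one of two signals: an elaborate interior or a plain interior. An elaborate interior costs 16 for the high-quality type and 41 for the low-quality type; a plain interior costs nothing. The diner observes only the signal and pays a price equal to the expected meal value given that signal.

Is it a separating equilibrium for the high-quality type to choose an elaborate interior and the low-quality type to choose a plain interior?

Yes

Under separation the diner infers type exactly: elaborate interior → high-quality (pays 54), plain interior → low-quality (pays 24).
High-quality: elaborate interior gives 54 − 16 = 38; plain interior gives 24 − 0 = 24. No deviation. ✓
Low-quality: plain interior gives 24 − 0 = 24; elaborate interior gives 54 − 41 = 13. No deviation. ✓
Both incentive constraints hold.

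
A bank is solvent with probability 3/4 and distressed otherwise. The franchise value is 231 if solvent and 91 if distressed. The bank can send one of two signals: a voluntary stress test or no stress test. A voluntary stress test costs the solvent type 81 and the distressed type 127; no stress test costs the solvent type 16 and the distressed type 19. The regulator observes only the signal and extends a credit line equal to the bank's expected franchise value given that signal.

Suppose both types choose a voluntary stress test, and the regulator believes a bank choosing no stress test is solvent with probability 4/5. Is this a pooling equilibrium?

No

On the equilibrium path (stress test) the regulator holds the prior 3/4 and pays 3/4·231 + 1/4·91 = 196. Off-path (no stress test) belief 4/5 gives 4/5·231 + 1/5·91 = 203.
Solvent: stress test gives 196 − 81 = 115; no stress test gives 203 − 16 = 187. Deviates. ✗
Distressed: stress test gives 196 − 127 = 69; no stress test gives 203 − 19 = 184. Deviates. ✗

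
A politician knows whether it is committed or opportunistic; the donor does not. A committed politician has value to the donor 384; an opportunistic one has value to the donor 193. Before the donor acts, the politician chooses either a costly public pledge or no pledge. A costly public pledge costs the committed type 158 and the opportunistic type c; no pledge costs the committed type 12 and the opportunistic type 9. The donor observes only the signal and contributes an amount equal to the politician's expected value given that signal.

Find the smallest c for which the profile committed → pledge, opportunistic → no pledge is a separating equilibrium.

200

Under separation: pledge → committed (pays 384); no pledge → opportunistic (pays 193).
Committed: 384 − 158 = 226 ≥ 193 − 12 = 181. Holds regardless of c. ✓
Opportunistic: 193 − 9 ≥ 384 − c, so c ≥ 384 − 184 = 200.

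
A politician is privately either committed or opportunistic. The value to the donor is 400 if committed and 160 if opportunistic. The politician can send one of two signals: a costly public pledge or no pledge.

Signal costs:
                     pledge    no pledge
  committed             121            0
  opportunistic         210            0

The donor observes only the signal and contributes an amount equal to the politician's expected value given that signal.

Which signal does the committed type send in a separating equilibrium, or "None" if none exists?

Try committed → pledge, opportunistic → no pledge:
  If types separate, pledge earns payment 400 and no pledge earns 160.
  Committed: pledge gives 400 − 121 = 279; no pledge gives 160 − 0 = 160. No deviation. ✓
  Opportunistic: no pledge gives 160 − 0 = 160; pledge gives 400 − 210 = 190. Would deviate. ✗
Try committed → no pledge, opportunistic → pledge:
  If types separate, no pledge earns payment 400 and pledge earns 160.
  Committed: no pledge gives 400 − 0 = 400; pledge gives 160 − 121 = 39. No deviation. ✓
  Opportunistic: pledge gives 160 − 210 = -50; no pledge gives 400 − 0 = 400. Would deviate. ✗
Neither assignment is incentive-compatible.

None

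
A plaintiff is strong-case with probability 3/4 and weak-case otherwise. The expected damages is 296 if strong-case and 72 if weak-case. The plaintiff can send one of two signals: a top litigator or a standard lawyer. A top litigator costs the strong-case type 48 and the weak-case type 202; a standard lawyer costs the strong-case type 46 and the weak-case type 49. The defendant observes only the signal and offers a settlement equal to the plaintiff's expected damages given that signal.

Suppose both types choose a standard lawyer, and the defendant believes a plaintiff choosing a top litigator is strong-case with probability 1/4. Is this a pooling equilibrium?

At the pooled signal (standard lawyer) the defendant holds the prior 3/4 and pays 3/4·296 + 1/4·72 = 240. Off-path (top litigator) belief 1/4 gives 1/4·296 + 3/4·72 = 128.
Strong-case: standard lawyer gives 240 − 46 = 194; top litigator gives 128 − 48 = 80. Stays. ✓
Weak-case: standard lawyer gives 240 − 49 = 191; top litigator gives 128 − 202 = -74. Stays. ✓

Yes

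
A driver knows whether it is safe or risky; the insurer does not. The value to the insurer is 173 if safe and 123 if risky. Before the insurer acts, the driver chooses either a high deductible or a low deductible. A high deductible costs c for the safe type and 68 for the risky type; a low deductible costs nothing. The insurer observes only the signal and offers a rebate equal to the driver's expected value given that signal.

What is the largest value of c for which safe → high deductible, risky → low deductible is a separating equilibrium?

50

Under separation: high deductible → safe (pays 173); low deductible → risky (pays 123).
Risky: 123 − 0 = 123 ≥ 173 − 68 = 105. Holds regardless of c. ✓
Safe: 173 − c ≥ 123 − 0, so c ≤ 173 − 123 = 50.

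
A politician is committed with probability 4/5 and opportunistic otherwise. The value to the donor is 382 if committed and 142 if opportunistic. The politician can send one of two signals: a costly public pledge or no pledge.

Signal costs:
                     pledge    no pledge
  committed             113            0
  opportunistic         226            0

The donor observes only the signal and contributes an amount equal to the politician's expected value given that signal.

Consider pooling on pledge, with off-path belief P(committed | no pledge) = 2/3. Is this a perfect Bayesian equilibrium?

No

On the equilibrium path (pledge) the donor holds the prior 4/5 and pays 4/5·382 + 1/5·142 = 334. Off-path (no pledge) belief 2/3 gives 2/3·382 + 1/3·142 = 302.
Committed: pledge gives 334 − 113 = 221; no pledge gives 302 − 0 = 302. Deviates. ✗
Opportunistic: pledge gives 334 − 226 = 108; no pledge gives 302 − 0 = 302. Deviates. ✗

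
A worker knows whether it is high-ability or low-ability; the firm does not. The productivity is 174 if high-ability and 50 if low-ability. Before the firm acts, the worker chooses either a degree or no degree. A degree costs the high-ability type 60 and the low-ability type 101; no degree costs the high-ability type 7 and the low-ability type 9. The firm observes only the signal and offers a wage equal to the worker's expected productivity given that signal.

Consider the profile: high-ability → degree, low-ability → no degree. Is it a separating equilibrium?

No

Under separation the firm infers type exactly: degree → high-ability (pays 174), no degree → low-ability (pays 50).
High-ability: degree gives 174 − 60 = 114; no degree gives 50 − 7 = 43. No deviation. ✓
Low-ability: no degree gives 50 − 9 = 41; degree gives 174 − 101 = 73. Would deviate. ✗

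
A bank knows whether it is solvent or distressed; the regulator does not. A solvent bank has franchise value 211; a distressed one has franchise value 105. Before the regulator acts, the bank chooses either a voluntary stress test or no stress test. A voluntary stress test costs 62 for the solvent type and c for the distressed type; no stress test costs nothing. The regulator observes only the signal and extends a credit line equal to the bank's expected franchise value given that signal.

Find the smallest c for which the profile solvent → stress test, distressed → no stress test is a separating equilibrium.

Under separation: stress test → solvent (pays 211); no stress test → distressed (pays 105).
Solvent: 211 − 62 = 149 ≥ 105 − 0 = 105. Holds regardless of c. ✓
Distressed: 105 − 0 ≥ 211 − c, so c ≥ 211 − 105 = 106.

106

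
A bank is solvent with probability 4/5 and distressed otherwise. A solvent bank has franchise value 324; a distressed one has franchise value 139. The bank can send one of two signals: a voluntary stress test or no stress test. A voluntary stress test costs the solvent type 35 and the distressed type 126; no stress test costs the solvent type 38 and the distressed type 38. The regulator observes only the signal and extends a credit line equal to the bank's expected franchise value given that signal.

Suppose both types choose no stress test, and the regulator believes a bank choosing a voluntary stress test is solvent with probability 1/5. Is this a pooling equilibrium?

At the pooled signal (no stress test) the regulator holds the prior 4/5 and pays 4/5·324 + 1/5·139 = 287. Off-path (stress test) belief 1/5 gives 1/5·324 + 4/5·139 = 176.
Solvent: no stress test gives 287 − 38 = 249; stress test gives 176 − 35 = 141. Stays. ✓
Distressed: no stress test gives 287 − 38 = 249; stress test gives 176 − 126 = 50. Stays. ✓

Yes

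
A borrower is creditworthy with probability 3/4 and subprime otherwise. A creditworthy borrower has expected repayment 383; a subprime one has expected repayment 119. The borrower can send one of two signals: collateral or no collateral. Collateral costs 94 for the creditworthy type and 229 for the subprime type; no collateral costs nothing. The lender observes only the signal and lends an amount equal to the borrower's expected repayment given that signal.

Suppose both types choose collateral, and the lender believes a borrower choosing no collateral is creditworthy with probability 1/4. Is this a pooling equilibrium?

No

At the pooled signal (collateral) the lender holds the prior 3/4 and pays 3/4·383 + 1/4·119 = 317. Off-path (no collateral) belief 1/4 gives 1/4·383 + 3/4·119 = 185.
Creditworthy: collateral gives 317 − 94 = 223; no collateral gives 185 − 0 = 185. Stays. ✓
Subprime: collateral gives 317 − 229 = 88; no collateral gives 185 − 0 = 185. Deviates. ✗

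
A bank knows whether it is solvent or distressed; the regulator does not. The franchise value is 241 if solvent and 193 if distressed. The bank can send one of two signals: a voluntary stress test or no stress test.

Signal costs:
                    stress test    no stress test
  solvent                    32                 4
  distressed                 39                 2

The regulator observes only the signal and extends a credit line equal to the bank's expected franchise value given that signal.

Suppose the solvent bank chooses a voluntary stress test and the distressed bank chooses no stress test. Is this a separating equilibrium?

If types separate, stress test earns payment 241 and no stress test earns 193.
Solvent: stress test gives 241 − 32 = 209; no stress test gives 193 − 4 = 189. No deviation. ✓
Distressed: no stress test gives 193 − 2 = 191; stress test gives 241 − 39 = 202. Would deviate. ✗

No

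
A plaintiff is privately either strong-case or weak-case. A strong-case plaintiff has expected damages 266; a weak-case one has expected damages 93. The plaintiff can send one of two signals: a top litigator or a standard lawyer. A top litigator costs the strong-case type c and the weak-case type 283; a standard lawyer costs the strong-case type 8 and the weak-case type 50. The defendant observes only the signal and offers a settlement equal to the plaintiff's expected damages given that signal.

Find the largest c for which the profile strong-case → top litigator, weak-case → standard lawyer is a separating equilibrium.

Under separation: top litigator → strong-case (pays 266); standard lawyer → weak-case (pays 93).
Weak-case: 93 − 50 = 43 ≥ 266 − 283 = -17. Holds regardless of c. ✓
Strong-case: 266 − c ≥ 93 − 8, so c ≤ 266 − 85 = 181.

181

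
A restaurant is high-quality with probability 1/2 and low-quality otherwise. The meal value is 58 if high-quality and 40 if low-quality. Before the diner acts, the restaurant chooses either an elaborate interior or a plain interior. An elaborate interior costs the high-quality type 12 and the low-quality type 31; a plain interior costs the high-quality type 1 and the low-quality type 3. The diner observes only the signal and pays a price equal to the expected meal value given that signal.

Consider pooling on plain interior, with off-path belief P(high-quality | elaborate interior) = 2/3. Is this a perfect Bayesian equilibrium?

Yes

On the equilibrium path (plain interior) the diner holds the prior 1/2 and pays 1/2·58 + 1/2·40 = 49. Off-path (elaborate interior) belief 2/3 gives 2/3·58 + 1/3·40 = 52.
High-quality: plain interior gives 49 − 1 = 48; elaborate interior gives 52 − 12 = 40. Stays. ✓
Low-quality: plain interior gives 49 − 3 = 46; elaborate interior gives 52 − 31 = 21. Stays. ✓
Beliefs are Bayes-consistent on-path and both types best-respond.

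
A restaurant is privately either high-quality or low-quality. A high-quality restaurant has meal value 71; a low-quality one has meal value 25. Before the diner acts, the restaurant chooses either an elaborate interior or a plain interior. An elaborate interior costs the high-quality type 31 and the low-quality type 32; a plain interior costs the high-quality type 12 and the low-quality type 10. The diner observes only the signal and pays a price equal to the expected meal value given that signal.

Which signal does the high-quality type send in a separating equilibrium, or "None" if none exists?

Try high-quality → elaborate interior, low-quality → plain interior:
  Under separation the diner infers type exactly: elaborate interior → high-quality (pays 71), plain interior → low-quality (pays 25).
  High-quality: elaborate interior gives 71 − 31 = 40; plain interior gives 25 − 12 = 13. No deviation. ✓
  Low-quality: plain interior gives 25 − 10 = 15; elaborate interior gives 71 − 32 = 39. Would deviate. ✗
Try high-quality → plain interior, low-quality → elaborate interior:
  Under separation the diner infers type exactly: plain interior → high-quality (pays 71), elaborate interior → low-quality (pays 25).
  High-quality: plain interior gives 71 − 12 = 59; elaborate interior gives 25 − 31 = -6. No deviation. ✓
  Low-quality: elaborate interior gives 25 − 32 = -7; plain interior gives 71 − 10 = 61. Would deviate. ✗
Neither assignment is incentive-compatible.

None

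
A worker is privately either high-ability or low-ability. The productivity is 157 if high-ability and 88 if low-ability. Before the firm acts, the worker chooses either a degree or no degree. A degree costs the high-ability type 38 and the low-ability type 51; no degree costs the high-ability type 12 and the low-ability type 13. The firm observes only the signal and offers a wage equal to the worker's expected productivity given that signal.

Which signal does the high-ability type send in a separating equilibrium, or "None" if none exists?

Try high-ability → degree, low-ability → no degree:
  Under separation the firm infers type exactly: degree → high-ability (pays 157), no degree → low-ability (pays 88).
  High-ability: degree gives 157 − 38 = 119; no degree gives 88 − 12 = 76. No deviation. ✓
  Low-ability: no degree gives 88 − 13 = 75; degree gives 157 − 51 = 106. Would deviate. ✗
Try high-ability → no degree, low-ability → degree:
  Under separation the firm infers type exactly: no degree → high-ability (pays 157), degree → low-ability (pays 88).
  High-ability: no degree gives 157 − 12 = 145; degree gives 88 − 38 = 50. No deviation. ✓
  Low-ability: degree gives 88 − 51 = 37; no degree gives 157 − 13 = 144. Would deviate. ✗
Neither assignment is incentive-compatible.

None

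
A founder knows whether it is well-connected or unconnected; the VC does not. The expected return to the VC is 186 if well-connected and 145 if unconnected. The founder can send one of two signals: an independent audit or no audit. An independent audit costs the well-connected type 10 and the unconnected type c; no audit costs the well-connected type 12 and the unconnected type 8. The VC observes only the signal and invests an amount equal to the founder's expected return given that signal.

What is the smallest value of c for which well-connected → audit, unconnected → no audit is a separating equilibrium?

Under separation: audit → well-connected (pays 186); no audit → unconnected (pays 145).
Well-connected: 186 − 10 = 176 ≥ 145 − 12 = 133. Holds regardless of c. ✓
Unconnected: 145 − 8 ≥ 186 − c, so c ≥ 186 − 137 = 49.

49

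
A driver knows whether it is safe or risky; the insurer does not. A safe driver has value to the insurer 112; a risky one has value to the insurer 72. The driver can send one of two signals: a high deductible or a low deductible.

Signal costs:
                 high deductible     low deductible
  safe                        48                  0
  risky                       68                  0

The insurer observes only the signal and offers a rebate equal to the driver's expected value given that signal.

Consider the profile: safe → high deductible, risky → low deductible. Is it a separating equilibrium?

No

Under separation the insurer infers type exactly: high deductible → safe (pays 112), low deductible → risky (pays 72).
Safe: high deductible gives 112 − 48 = 64; low deductible gives 72 − 0 = 72. Would deviate. ✗
Risky: low deductible gives 72 − 0 = 72; high deductible gives 112 − 68 = 44. No deviation. ✓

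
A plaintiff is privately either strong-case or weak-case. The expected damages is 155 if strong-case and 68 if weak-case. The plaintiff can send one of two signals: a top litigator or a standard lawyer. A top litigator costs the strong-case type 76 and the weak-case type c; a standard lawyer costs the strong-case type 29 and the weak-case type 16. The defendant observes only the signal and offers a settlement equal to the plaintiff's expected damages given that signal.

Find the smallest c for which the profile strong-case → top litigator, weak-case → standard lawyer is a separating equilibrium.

Under separation: top litigator → strong-case (pays 155); standard lawyer → weak-case (pays 68).
Strong-case: 155 − 76 = 79 ≥ 68 − 29 = 39. Holds regardless of c. ✓
Weak-case: 68 − 16 ≥ 155 − c, so c ≥ 155 − 52 = 103.

103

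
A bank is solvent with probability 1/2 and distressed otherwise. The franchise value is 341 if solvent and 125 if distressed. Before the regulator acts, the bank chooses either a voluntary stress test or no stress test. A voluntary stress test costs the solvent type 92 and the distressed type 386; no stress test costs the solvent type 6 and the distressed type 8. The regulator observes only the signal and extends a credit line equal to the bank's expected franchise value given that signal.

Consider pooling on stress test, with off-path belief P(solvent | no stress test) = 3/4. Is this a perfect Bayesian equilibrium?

No

On the equilibrium path (stress test) the regulator holds the prior 1/2 and pays 1/2·341 + 1/2·125 = 233. Off-path (no stress test) belief 3/4 gives 3/4·341 + 1/4·125 = 287.
Solvent: stress test gives 233 − 92 = 141; no stress test gives 287 − 6 = 281. Deviates. ✗
Distressed: stress test gives 233 − 386 = -153; no stress test gives 287 − 8 = 279. Deviates. ✗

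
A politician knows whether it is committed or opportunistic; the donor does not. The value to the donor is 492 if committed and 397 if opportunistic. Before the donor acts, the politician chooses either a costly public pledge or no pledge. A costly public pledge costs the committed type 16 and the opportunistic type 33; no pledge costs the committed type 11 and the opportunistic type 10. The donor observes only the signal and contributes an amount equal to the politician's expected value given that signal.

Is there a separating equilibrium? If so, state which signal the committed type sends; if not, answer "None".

None

Try committed → pledge, opportunistic → no pledge:
  If types separate, pledge earns payment 492 and no pledge earns 397.
  Committed: pledge gives 492 − 16 = 476; no pledge gives 397 − 11 = 386. No deviation. ✓
  Opportunistic: no pledge gives 397 − 10 = 387; pledge gives 492 − 33 = 459. Would deviate. ✗
Try committed → no pledge, opportunistic → pledge:
  If types separate, no pledge earns payment 492 and pledge earns 397.
  Committed: no pledge gives 492 − 11 = 481; pledge gives 397 − 16 = 381. No deviation. ✓
  Opportunistic: pledge gives 397 − 33 = 364; no pledge gives 492 − 10 = 482. Would deviate. ✗
Neither assignment is incentive-compatible.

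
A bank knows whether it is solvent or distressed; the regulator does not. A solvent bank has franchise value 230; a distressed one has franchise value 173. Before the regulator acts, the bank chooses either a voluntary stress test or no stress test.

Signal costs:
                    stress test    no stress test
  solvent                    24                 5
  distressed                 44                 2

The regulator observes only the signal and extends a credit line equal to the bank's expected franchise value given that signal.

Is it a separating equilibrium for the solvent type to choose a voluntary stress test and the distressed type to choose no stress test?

No

If types separate, stress test earns payment 230 and no stress test earns 173.
Solvent: stress test gives 230 − 24 = 206; no stress test gives 173 − 5 = 168. No deviation. ✓
Distressed: no stress test gives 173 − 2 = 171; stress test gives 230 − 44 = 186. Would deviate. ✗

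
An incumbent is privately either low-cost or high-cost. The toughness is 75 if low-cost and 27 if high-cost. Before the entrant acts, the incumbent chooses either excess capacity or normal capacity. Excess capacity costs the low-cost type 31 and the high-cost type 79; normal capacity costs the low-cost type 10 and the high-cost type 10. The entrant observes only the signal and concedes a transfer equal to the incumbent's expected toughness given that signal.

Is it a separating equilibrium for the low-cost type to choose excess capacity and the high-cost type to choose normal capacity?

Yes

Under separation the entrant infers type exactly: excess capacity → low-cost (pays 75), normal capacity → high-cost (pays 27).
Low-cost: excess capacity gives 75 − 31 = 44; normal capacity gives 27 − 10 = 17. No deviation. ✓
High-cost: normal capacity gives 27 − 10 = 17; excess capacity gives 75 − 79 = -4. No deviation. ✓
Both incentive constraints hold.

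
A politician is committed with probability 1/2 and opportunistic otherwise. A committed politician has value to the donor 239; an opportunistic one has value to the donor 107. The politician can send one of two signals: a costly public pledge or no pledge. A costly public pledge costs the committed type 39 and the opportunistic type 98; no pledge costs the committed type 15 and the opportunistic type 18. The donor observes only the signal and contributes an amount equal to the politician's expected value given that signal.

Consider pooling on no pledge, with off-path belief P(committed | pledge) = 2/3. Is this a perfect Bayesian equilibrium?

At the pooled signal (no pledge) the donor holds the prior 1/2 and pays 1/2·239 + 1/2·107 = 173. Off-path (pledge) belief 2/3 gives 2/3·239 + 1/3·107 = 195.
Committed: no pledge gives 173 − 15 = 158; pledge gives 195 − 39 = 156. Stays. ✓
Opportunistic: no pledge gives 173 − 18 = 155; pledge gives 195 − 98 = 97. Stays. ✓

Yes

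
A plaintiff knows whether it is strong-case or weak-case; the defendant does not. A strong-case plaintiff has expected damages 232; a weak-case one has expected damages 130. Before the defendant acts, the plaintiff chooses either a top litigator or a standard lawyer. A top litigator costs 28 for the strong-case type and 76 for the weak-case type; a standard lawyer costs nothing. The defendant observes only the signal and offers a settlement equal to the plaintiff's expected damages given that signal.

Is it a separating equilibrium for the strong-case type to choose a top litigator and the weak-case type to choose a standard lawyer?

Under separation the defendant infers type exactly: top litigator → strong-case (pays 232), standard lawyer → weak-case (pays 130).
Strong-case: top litigator gives 232 − 28 = 204; standard lawyer gives 130 − 0 = 130. No deviation. ✓
Weak-case: standard lawyer gives 130 − 0 = 130; top litigator gives 232 − 76 = 156. Would deviate. ✗

No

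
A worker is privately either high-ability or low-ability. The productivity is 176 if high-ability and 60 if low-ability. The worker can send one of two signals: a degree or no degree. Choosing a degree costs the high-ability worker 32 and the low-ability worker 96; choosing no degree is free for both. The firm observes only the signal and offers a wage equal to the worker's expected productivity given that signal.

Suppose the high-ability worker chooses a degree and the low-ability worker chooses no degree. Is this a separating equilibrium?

If types separate, degree earns payment 176 and no degree earns 60.
High-ability: degree gives 176 − 32 = 144; no degree gives 60 − 0 = 60. No deviation. ✓
Low-ability: no degree gives 60 − 0 = 60; degree gives 176 − 96 = 80. Would deviate. ✗

No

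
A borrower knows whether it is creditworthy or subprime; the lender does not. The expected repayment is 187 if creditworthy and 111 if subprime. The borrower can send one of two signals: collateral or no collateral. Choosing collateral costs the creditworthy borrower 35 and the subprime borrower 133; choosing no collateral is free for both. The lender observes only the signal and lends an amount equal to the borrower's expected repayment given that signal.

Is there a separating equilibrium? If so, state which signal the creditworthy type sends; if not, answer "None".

Try creditworthy → collateral, subprime → no collateral:
  Under separation the lender infers type exactly: collateral → creditworthy (pays 187), no collateral → subprime (pays 111).
  Creditworthy: collateral gives 187 − 35 = 152; no collateral gives 111 − 0 = 111. No deviation. ✓
  Subprime: no collateral gives 111 − 0 = 111; collateral gives 187 − 133 = 54. No deviation. ✓
Both hold — the creditworthy type sends collateral.

collateral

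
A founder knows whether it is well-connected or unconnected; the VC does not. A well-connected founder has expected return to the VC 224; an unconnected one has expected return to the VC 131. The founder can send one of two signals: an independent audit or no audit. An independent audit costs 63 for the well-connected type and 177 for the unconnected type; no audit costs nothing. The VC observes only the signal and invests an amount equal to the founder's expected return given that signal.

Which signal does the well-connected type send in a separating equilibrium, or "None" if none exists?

audit

Try well-connected → audit, unconnected → no audit:
  Under separation the VC infers type exactly: audit → well-connected (pays 224), no audit → unconnected (pays 131).
  Well-connected: audit gives 224 − 63 = 161; no audit gives 131 − 0 = 131. No deviation. ✓
  Unconnected: no audit gives 131 − 0 = 131; audit gives 224 − 177 = 47. No deviation. ✓
Both hold — the well-connected type sends audit.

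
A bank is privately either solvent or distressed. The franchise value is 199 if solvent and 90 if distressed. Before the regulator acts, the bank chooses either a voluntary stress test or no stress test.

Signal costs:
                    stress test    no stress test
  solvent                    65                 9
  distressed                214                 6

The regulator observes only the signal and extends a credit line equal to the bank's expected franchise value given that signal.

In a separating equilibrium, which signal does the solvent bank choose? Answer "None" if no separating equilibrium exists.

Try solvent → stress test, distressed → no stress test:
  Under separation the regulator infers type exactly: stress test → solvent (pays 199), no stress test → distressed (pays 90).
  Solvent: stress test gives 199 − 65 = 134; no stress test gives 90 − 9 = 81. No deviation. ✓
  Distressed: no stress test gives 90 − 6 = 84; stress test gives 199 − 214 = -15. No deviation. ✓
Both hold — the solvent type sends stress test.

stress test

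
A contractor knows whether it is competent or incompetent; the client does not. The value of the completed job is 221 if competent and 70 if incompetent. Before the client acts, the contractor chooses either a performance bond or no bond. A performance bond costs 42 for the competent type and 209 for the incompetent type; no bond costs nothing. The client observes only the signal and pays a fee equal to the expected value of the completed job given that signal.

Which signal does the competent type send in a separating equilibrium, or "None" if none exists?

Try competent → bond, incompetent → no bond:
  If types separate, bond earns payment 221 and no bond earns 70.
  Competent: bond gives 221 − 42 = 179; no bond gives 70 − 0 = 70. No deviation. ✓
  Incompetent: no bond gives 70 − 0 = 70; bond gives 221 − 209 = 12. No deviation. ✓
Both hold — the competent type sends bond.

bond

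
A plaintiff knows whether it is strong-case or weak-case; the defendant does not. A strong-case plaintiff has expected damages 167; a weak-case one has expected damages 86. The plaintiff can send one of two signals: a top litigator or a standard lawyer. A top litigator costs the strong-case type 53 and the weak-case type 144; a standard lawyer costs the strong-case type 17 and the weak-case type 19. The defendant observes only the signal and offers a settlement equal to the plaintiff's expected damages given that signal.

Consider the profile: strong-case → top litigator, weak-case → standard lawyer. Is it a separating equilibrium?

Under separation the defendant infers type exactly: top litigator → strong-case (pays 167), standard lawyer → weak-case (pays 86).
Strong-case: top litigator gives 167 − 53 = 114; standard lawyer gives 86 − 17 = 69. No deviation. ✓
Weak-case: standard lawyer gives 86 − 19 = 67; top litigator gives 167 − 144 = 23. No deviation. ✓
Neither type gains from mimicking the other.

Yes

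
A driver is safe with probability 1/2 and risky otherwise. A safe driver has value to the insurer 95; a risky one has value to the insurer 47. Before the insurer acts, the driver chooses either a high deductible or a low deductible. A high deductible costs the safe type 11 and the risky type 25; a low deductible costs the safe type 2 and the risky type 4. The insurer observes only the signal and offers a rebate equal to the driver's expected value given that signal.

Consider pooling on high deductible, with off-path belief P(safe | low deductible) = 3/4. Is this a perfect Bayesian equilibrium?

No

On the equilibrium path (high deductible) the insurer holds the prior 1/2 and pays 1/2·95 + 1/2·47 = 71. Off-path (low deductible) belief 3/4 gives 3/4·95 + 1/4·47 = 83.
Safe: high deductible gives 71 − 11 = 60; low deductible gives 83 − 2 = 81. Deviates. ✗
Risky: high deductible gives 71 − 25 = 46; low deductible gives 83 − 4 = 79. Deviates. ✗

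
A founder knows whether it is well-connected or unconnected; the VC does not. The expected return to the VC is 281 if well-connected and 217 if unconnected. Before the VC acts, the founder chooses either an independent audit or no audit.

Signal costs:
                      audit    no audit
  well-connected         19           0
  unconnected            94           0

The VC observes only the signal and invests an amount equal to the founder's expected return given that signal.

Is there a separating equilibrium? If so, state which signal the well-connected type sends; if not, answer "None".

Try well-connected → audit, unconnected → no audit:
  If types separate, audit earns payment 281 and no audit earns 217.
  Well-connected: audit gives 281 − 19 = 262; no audit gives 217 − 0 = 217. No deviation. ✓
  Unconnected: no audit gives 217 − 0 = 217; audit gives 281 − 94 = 187. No deviation. ✓
Both hold — the well-connected type sends audit.

audit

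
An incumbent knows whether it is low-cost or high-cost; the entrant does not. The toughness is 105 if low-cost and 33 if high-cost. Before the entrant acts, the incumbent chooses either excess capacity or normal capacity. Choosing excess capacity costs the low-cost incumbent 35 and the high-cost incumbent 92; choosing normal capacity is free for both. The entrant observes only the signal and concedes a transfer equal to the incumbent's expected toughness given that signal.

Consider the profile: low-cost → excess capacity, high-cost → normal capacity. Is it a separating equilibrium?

Yes

Under separation the entrant infers type exactly: excess capacity → low-cost (pays 105), normal capacity → high-cost (pays 33).
Low-cost: excess capacity gives 105 − 35 = 70; normal capacity gives 33 − 0 = 33. No deviation. ✓
High-cost: normal capacity gives 33 − 0 = 33; excess capacity gives 105 − 92 = 13. No deviation. ✓
Neither type gains from mimicking the other.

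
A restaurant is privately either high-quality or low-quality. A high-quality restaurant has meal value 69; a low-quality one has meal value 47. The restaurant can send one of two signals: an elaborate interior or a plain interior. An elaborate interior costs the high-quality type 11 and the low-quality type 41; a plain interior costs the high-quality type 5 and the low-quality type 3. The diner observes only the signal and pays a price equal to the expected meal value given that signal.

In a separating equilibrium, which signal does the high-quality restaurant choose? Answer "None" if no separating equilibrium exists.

Try high-quality → elaborate interior, low-quality → plain interior:
  If types separate, elaborate interior earns payment 69 and plain interior earns 47.
  High-quality: elaborate interior gives 69 − 11 = 58; plain interior gives 47 − 5 = 42. No deviation. ✓
  Low-quality: plain interior gives 47 − 3 = 44; elaborate interior gives 69 − 41 = 28. No deviation. ✓
Both hold — the high-quality type sends elaborate interior.

elaborate interior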